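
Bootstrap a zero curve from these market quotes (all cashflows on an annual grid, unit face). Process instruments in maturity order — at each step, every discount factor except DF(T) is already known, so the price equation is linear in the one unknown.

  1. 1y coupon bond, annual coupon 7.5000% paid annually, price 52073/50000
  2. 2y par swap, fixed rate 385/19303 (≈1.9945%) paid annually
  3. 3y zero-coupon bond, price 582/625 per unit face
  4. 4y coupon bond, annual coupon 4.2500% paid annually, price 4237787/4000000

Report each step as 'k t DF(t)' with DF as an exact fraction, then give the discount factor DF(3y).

step 1 [1y] bond c/1=3/40: DF=(52073/50000 − 3/40·(0))/(1+3/40) = 1211/1250 ≈ 0.968800
step 2 [2y] swap r/1=385/19303: DF=(1 − 385/19303·(0.968800))/(1+385/19303) = 1923/2000 ≈ 0.961500
step 3 [3y] zero: DF = P = 582/625 ≈ 0.931200
step 4 [4y] bond c/1=17/400: DF=(4237787/4000000 − 17/400·(0.968800+0.961500+0.931200))/(1+17/400) = 2249/2500 ≈ 0.899600

1 1 1211/1250
2 2 1923/2000
3 3 582/625
4 4 2249/2500
DF(3y) = 582/625 ≈ 0.931200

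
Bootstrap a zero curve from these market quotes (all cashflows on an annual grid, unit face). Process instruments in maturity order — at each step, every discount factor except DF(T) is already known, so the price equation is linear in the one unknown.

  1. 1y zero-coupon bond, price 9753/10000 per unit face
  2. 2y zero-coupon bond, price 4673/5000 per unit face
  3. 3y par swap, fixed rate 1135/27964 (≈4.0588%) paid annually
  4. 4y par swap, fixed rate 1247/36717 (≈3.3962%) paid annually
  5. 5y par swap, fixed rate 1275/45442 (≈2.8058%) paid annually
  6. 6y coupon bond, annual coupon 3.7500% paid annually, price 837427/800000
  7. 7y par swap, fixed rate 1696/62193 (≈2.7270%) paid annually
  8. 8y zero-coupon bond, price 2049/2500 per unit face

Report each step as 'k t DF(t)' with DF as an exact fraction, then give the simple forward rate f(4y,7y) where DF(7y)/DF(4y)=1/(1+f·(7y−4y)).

1 1 9753/10000
2 2 4673/5000
3 3 1773/2000
4 4 8753/10000
5 5 349/400
6 6 8447/10000
7 7 519/625
8 8 2049/2500
f(4y,7y) = ((8753/10000)/(519/625) − 1)/(3) = 449/24912 ≈ 1.8023%

step 1 [1y] zero: DF = P = 9753/10000 ≈ 0.975300
step 2 [2y] zero: DF = P = 4673/5000 ≈ 0.934600
step 3 [3y] swap r/1=1135/27964: DF=(1 − 1135/27964·(0.975300+0.934600))/(1+1135/27964) = 1773/2000 ≈ 0.886500
step 4 [4y] swap r/1=1247/36717: DF=(1 − 1247/36717·(0.975300+0.934600+0.886500))/(1+1247/36717) = 8753/10000 ≈ 0.875300
step 5 [5y] swap r/1=1275/45442: DF=(1 − 1275/45442·(0.975300+0.934600+0.886500+0.875300))/(1+1275/45442) = 349/400 ≈ 0.872500
step 6 [6y] bond c/1=3/80: DF=(837427/800000 − 3/80·(0.975300+0.934600+0.886500+0.875300+0.872500))/(1+3/80) = 8447/10000 ≈ 0.844700
step 7 [7y] swap r/1=1696/62193: DF=(1 − 1696/62193·(0.975300+0.934600+0.886500+0.875300+0.872500+0.844700))/(1+1696/62193) = 519/625 ≈ 0.830400
step 8 [8y] zero: DF = P = 2049/2500 ≈ 0.819600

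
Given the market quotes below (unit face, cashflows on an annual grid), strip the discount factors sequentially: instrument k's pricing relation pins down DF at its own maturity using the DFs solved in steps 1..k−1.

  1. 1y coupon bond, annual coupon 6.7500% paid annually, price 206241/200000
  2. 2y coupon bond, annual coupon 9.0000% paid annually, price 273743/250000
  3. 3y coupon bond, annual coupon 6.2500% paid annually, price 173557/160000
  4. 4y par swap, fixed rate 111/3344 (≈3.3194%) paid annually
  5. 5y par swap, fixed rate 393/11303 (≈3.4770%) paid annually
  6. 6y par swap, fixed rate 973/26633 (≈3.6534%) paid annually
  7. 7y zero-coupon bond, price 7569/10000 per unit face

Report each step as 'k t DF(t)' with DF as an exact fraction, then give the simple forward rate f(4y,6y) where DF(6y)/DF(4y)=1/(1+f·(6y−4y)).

1 1 483/500
2 2 578/625
3 3 9097/10000
4 4 8779/10000
5 5 2107/2500
6 6 4027/5000
7 7 7569/10000
f(4y,6y) = ((8779/10000)/(4027/5000) − 1)/(2) = 725/16108 ≈ 4.5009%

step 1 [1y] bond c/1=27/400: DF=(206241/200000 − 27/400·(0))/(1+27/400) = 483/500 ≈ 0.966000
step 2 [2y] bond c/1=9/100: DF=(273743/250000 − 9/100·(0.966000))/(1+9/100) = 578/625 ≈ 0.924800
step 3 [3y] bond c/1=1/16: DF=(173557/160000 − 1/16·(0.966000+0.924800))/(1+1/16) = 9097/10000 ≈ 0.909700
step 4 [4y] swap r/1=111/3344: DF=(1 − 111/3344·(0.966000+0.924800+0.909700))/(1+111/3344) = 8779/10000 ≈ 0.877900
step 5 [5y] swap r/1=393/11303: DF=(1 − 393/11303·(0.966000+0.924800+0.909700+0.877900))/(1+393/11303) = 2107/2500 ≈ 0.842800
step 6 [6y] swap r/1=973/26633: DF=(1 − 973/26633·(0.966000+0.924800+0.909700+0.877900+0.842800))/(1+973/26633) = 4027/5000 ≈ 0.805400
step 7 [7y] zero: DF = P = 7569/10000 ≈ 0.756900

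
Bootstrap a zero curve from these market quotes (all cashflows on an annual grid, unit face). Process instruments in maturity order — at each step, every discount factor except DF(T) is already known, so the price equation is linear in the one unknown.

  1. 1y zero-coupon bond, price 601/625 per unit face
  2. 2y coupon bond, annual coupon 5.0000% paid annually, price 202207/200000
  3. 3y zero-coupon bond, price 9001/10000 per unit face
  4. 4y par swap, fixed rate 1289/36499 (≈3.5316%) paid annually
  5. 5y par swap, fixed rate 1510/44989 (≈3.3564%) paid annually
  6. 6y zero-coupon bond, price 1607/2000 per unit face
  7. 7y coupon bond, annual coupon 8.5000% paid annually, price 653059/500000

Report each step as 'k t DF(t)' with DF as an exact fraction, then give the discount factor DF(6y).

1 1 601/625
2 2 9171/10000
3 3 9001/10000
4 4 8711/10000
5 5 849/1000
6 6 1607/2000
7 7 1971/2500
DF(6y) = 1607/2000 ≈ 0.803500

step 1 [1y] zero: DF = P = 601/625 ≈ 0.961600
step 2 [2y] bond c/1=1/20: DF=(202207/200000 − 1/20·(0.961600))/(1+1/20) = 9171/10000 ≈ 0.917100
step 3 [3y] zero: DF = P = 9001/10000 ≈ 0.900100
step 4 [4y] swap r/1=1289/36499: DF=(1 − 1289/36499·(0.961600+0.917100+0.900100))/(1+1289/36499) = 8711/10000 ≈ 0.871100
step 5 [5y] swap r/1=1510/44989: DF=(1 − 1510/44989·(0.961600+0.917100+0.900100+0.871100))/(1+1510/44989) = 849/1000 ≈ 0.849000
step 6 [6y] zero: DF = P = 1607/2000 ≈ 0.803500
step 7 [7y] bond c/1=17/200: DF=(653059/500000 − 17/200·(0.961600+0.917100+0.900100+0.871100+0.849000+0.803500))/(1+17/200) = 1971/2500 ≈ 0.788400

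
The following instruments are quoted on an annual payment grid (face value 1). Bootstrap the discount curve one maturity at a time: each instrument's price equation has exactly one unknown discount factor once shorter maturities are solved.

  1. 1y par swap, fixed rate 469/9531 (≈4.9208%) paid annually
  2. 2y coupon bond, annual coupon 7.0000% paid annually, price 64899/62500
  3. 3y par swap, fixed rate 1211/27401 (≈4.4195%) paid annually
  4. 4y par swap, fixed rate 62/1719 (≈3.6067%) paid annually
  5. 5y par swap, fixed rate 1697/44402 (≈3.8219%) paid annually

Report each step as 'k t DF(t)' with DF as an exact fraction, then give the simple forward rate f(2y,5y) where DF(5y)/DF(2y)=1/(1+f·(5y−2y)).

step 1 [1y] swap r/1=469/9531: DF=(1 − 469/9531·(0))/(1+469/9531) = 9531/10000 ≈ 0.953100
step 2 [2y] bond c/1=7/100: DF=(64899/62500 − 7/100·(0.953100))/(1+7/100) = 9081/10000 ≈ 0.908100
step 3 [3y] swap r/1=1211/27401: DF=(1 − 1211/27401·(0.953100+0.908100))/(1+1211/27401) = 8789/10000 ≈ 0.878900
step 4 [4y] swap r/1=62/1719: DF=(1 − 62/1719·(0.953100+0.908100+0.878900))/(1+62/1719) = 4349/5000 ≈ 0.869800
step 5 [5y] swap r/1=1697/44402: DF=(1 − 1697/44402·(0.953100+0.908100+0.878900+0.869800))/(1+1697/44402) = 8303/10000 ≈ 0.830300

1 1 9531/10000
2 2 9081/10000
3 3 8789/10000
4 4 4349/5000
5 5 8303/10000
f(2y,5y) = ((9081/10000)/(8303/10000) − 1)/(3) = 778/24909 ≈ 3.1234%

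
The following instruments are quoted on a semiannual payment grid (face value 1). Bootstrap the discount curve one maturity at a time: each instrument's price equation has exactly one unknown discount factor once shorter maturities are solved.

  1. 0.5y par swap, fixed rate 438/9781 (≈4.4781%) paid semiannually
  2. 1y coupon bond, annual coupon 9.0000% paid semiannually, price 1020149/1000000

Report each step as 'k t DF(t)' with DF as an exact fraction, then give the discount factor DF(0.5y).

step 1 [0.5y] swap r/2=219/9781: DF=(1 − 219/9781·(0))/(1+219/9781) = 9781/10000 ≈ 0.978100
step 2 [1y] bond c/2=9/200: DF=(1020149/1000000 − 9/200·(0.978100))/(1+9/200) = 9341/10000 ≈ 0.934100

1 1/2 9781/10000
2 1 9341/10000
DF(0.5y) = 9781/10000 ≈ 0.978100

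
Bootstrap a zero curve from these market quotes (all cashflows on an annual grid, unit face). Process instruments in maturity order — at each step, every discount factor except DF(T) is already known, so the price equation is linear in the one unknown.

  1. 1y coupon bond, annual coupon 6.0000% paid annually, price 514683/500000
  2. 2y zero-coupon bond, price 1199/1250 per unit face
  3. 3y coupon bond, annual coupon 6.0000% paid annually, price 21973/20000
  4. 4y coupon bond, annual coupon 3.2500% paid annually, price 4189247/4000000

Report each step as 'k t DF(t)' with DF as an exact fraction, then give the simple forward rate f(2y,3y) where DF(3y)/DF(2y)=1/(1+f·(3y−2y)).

step 1 [1y] bond c/1=3/50: DF=(514683/500000 − 3/50·(0))/(1+3/50) = 9711/10000 ≈ 0.971100
step 2 [2y] zero: DF = P = 1199/1250 ≈ 0.959200
step 3 [3y] bond c/1=3/50: DF=(21973/20000 − 3/50·(0.971100+0.959200))/(1+3/50) = 1159/1250 ≈ 0.927200
step 4 [4y] bond c/1=13/400: DF=(4189247/4000000 − 13/400·(0.971100+0.959200+0.927200))/(1+13/400) = 2311/2500 ≈ 0.924400

1 1 9711/10000
2 2 1199/1250
3 3 1159/1250
4 4 2311/2500
f(2y,3y) = ((1199/1250)/(1159/1250) − 1)/(1) = 40/1159 ≈ 3.4513%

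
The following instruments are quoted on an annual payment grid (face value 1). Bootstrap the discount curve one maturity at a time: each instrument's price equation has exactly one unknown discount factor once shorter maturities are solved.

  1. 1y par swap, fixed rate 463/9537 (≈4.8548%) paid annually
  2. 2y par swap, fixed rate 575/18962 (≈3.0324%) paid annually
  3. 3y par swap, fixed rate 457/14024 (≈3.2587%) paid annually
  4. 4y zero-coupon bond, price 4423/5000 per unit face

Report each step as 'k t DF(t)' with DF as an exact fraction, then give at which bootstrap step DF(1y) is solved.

1 1 9537/10000
2 2 377/400
3 3 4543/5000
4 4 4423/5000
DF(1y) is solved at step 1

step 1 [1y] swap r/1=463/9537: DF=(1 − 463/9537·(0))/(1+463/9537) = 9537/10000 ≈ 0.953700
step 2 [2y] swap r/1=575/18962: DF=(1 − 575/18962·(0.953700))/(1+575/18962) = 377/400 ≈ 0.942500
step 3 [3y] swap r/1=457/14024: DF=(1 − 457/14024·(0.953700+0.942500))/(1+457/14024) = 4543/5000 ≈ 0.908600
step 4 [4y] zero: DF = P = 4423/5000 ≈ 0.884600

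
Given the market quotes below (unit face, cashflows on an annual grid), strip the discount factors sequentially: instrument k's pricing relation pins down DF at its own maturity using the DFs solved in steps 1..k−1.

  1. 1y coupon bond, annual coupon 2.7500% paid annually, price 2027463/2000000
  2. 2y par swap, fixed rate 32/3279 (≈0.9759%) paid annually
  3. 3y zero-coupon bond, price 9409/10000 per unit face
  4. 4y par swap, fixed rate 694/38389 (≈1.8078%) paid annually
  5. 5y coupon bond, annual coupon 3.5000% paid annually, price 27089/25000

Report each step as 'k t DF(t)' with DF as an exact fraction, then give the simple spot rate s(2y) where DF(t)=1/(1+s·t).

step 1 [1y] bond c/1=11/400: DF=(2027463/2000000 − 11/400·(0))/(1+11/400) = 4933/5000 ≈ 0.986600
step 2 [2y] swap r/1=32/3279: DF=(1 − 32/3279·(0.986600))/(1+32/3279) = 613/625 ≈ 0.980800
step 3 [3y] zero: DF = P = 9409/10000 ≈ 0.940900
step 4 [4y] swap r/1=694/38389: DF=(1 − 694/38389·(0.986600+0.980800+0.940900))/(1+694/38389) = 4653/5000 ≈ 0.930600
step 5 [5y] bond c/1=7/200: DF=(27089/25000 − 7/200·(0.986600+0.980800+0.940900+0.930600))/(1+7/200) = 9171/10000 ≈ 0.917100

1 1 4933/5000
2 2 613/625
3 3 9409/10000
4 4 4653/5000
5 5 9171/10000
s(2y) = (1/(613/625) − 1)/(2) = 6/613 ≈ 0.9788%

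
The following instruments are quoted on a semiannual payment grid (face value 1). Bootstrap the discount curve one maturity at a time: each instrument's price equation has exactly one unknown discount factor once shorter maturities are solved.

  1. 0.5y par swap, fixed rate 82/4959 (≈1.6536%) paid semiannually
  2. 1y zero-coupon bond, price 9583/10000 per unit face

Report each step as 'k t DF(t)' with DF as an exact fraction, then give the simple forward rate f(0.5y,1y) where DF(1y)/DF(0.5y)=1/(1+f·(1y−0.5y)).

step 1 [0.5y] swap r/2=41/4959: DF=(1 − 41/4959·(0))/(1+41/4959) = 4959/5000 ≈ 0.991800
step 2 [1y] zero: DF = P = 9583/10000 ≈ 0.958300

1 1/2 4959/5000
2 1 9583/10000
f(0.5y,1y) = ((4959/5000)/(9583/10000) − 1)/(1/2) = 670/9583 ≈ 6.9915%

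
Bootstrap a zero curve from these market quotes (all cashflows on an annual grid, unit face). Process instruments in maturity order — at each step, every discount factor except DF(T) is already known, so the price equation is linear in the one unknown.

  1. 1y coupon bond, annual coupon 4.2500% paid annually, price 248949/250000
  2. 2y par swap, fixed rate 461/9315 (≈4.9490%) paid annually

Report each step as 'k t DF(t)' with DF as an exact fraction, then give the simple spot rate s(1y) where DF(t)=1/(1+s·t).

1 1 597/625
2 2 4539/5000
s(1y) = (1/(597/625) − 1)/(1) = 28/597 ≈ 4.6901%

step 1 [1y] bond c/1=17/400: DF=(248949/250000 − 17/400·(0))/(1+17/400) = 597/625 ≈ 0.955200
step 2 [2y] swap r/1=461/9315: DF=(1 − 461/9315·(0.955200))/(1+461/9315) = 4539/5000 ≈ 0.907800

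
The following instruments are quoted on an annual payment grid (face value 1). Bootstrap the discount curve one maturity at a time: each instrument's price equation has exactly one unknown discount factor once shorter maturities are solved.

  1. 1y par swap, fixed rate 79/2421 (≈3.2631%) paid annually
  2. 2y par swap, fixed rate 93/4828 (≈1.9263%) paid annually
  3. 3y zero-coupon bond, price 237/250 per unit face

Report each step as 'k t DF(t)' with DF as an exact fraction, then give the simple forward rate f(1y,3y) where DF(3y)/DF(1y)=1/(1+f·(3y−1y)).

1 1 2421/2500
2 2 2407/2500
3 3 237/250
f(1y,3y) = ((2421/2500)/(237/250) − 1)/(2) = 17/1580 ≈ 1.0759%

step 1 [1y] swap r/1=79/2421: DF=(1 − 79/2421·(0))/(1+79/2421) = 2421/2500 ≈ 0.968400
step 2 [2y] swap r/1=93/4828: DF=(1 − 93/4828·(0.968400))/(1+93/4828) = 2407/2500 ≈ 0.962800
step 3 [3y] zero: DF = P = 237/250 ≈ 0.948000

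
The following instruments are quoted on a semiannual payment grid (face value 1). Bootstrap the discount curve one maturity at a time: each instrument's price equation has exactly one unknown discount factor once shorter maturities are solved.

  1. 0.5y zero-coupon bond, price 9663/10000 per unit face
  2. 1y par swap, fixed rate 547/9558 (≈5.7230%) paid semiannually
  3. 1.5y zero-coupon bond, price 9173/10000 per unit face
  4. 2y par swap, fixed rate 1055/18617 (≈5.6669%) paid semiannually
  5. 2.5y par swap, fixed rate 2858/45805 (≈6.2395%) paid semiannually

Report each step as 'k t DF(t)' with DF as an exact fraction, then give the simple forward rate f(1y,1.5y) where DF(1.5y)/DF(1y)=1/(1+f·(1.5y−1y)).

step 1 [0.5y] zero: DF = P = 9663/10000 ≈ 0.966300
step 2 [1y] swap r/2=547/19116: DF=(1 − 547/19116·(0.966300))/(1+547/19116) = 9453/10000 ≈ 0.945300
step 3 [1.5y] zero: DF = P = 9173/10000 ≈ 0.917300
step 4 [2y] swap r/2=1055/37234: DF=(1 − 1055/37234·(0.966300+0.945300+0.917300))/(1+1055/37234) = 1789/2000 ≈ 0.894500
step 5 [2.5y] swap r/2=1429/45805: DF=(1 − 1429/45805·(0.966300+0.945300+0.917300+0.894500))/(1+1429/45805) = 8571/10000 ≈ 0.857100

1 1/2 9663/10000
2 1 9453/10000
3 3/2 9173/10000
4 2 1789/2000
5 5/2 8571/10000
f(1y,1.5y) = ((9453/10000)/(9173/10000) − 1)/(1/2) = 560/9173 ≈ 6.1049%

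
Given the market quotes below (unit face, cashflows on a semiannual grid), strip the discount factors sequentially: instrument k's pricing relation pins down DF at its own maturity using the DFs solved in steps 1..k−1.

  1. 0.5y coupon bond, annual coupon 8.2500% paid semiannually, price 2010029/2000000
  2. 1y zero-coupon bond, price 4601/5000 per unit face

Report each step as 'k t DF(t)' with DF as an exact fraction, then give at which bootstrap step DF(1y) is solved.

1 1/2 2413/2500
2 1 4601/5000
DF(1y) is solved at step 2

step 1 [0.5y] bond c/2=33/800: DF=(2010029/2000000 − 33/800·(0))/(1+33/800) = 2413/2500 ≈ 0.965200
step 2 [1y] zero: DF = P = 4601/5000 ≈ 0.920200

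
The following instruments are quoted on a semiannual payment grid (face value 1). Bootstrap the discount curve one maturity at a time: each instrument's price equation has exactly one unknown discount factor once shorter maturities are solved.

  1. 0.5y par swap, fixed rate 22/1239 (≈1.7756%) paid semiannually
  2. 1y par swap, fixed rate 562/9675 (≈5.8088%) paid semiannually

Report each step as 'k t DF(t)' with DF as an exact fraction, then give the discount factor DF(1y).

step 1 [0.5y] swap r/2=11/1239: DF=(1 − 11/1239·(0))/(1+11/1239) = 1239/1250 ≈ 0.991200
step 2 [1y] swap r/2=281/9675: DF=(1 − 281/9675·(0.991200))/(1+281/9675) = 4719/5000 ≈ 0.943800

1 1/2 1239/1250
2 1 4719/5000
DF(1y) = 4719/5000 ≈ 0.943800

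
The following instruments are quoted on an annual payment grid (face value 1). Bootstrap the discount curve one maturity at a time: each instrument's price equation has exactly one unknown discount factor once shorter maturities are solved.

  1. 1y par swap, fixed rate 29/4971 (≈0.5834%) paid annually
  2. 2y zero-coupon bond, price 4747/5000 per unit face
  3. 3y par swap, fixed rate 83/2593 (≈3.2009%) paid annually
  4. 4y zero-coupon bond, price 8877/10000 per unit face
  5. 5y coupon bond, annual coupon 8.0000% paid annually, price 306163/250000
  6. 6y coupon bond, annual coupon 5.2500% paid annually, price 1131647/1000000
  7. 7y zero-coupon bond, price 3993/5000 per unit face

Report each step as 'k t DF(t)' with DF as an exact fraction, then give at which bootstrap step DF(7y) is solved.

step 1 [1y] swap r/1=29/4971: DF=(1 − 29/4971·(0))/(1+29/4971) = 4971/5000 ≈ 0.994200
step 2 [2y] zero: DF = P = 4747/5000 ≈ 0.949400
step 3 [3y] swap r/1=83/2593: DF=(1 − 83/2593·(0.994200+0.949400))/(1+83/2593) = 9087/10000 ≈ 0.908700
step 4 [4y] zero: DF = P = 8877/10000 ≈ 0.887700
step 5 [5y] bond c/1=2/25: DF=(306163/250000 − 2/25·(0.994200+0.949400+0.908700+0.887700))/(1+2/25) = 8569/10000 ≈ 0.856900
step 6 [6y] bond c/1=21/400: DF=(1131647/1000000 − 21/400·(0.994200+0.949400+0.908700+0.887700+0.856900))/(1+21/400) = 8459/10000 ≈ 0.845900
step 7 [7y] zero: DF = P = 3993/5000 ≈ 0.798600

1 1 4971/5000
2 2 4747/5000
3 3 9087/10000
4 4 8877/10000
5 5 8569/10000
6 6 8459/10000
7 7 3993/5000
DF(7y) is solved at step 7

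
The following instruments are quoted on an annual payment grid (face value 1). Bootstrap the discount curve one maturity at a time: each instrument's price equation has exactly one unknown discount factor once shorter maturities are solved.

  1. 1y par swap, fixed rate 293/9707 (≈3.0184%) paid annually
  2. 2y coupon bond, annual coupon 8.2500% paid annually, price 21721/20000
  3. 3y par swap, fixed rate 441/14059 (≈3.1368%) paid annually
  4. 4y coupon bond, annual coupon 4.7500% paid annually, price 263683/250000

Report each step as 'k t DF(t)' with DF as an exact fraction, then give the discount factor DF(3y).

step 1 [1y] swap r/1=293/9707: DF=(1 − 293/9707·(0))/(1+293/9707) = 9707/10000 ≈ 0.970700
step 2 [2y] bond c/1=33/400: DF=(21721/20000 − 33/400·(0.970700))/(1+33/400) = 9293/10000 ≈ 0.929300
step 3 [3y] swap r/1=441/14059: DF=(1 − 441/14059·(0.970700+0.929300))/(1+441/14059) = 4559/5000 ≈ 0.911800
step 4 [4y] bond c/1=19/400: DF=(263683/250000 − 19/400·(0.970700+0.929300+0.911800))/(1+19/400) = 4397/5000 ≈ 0.879400

1 1 9707/10000
2 2 9293/10000
3 3 4559/5000
4 4 4397/5000
DF(3y) = 4559/5000 ≈ 0.911800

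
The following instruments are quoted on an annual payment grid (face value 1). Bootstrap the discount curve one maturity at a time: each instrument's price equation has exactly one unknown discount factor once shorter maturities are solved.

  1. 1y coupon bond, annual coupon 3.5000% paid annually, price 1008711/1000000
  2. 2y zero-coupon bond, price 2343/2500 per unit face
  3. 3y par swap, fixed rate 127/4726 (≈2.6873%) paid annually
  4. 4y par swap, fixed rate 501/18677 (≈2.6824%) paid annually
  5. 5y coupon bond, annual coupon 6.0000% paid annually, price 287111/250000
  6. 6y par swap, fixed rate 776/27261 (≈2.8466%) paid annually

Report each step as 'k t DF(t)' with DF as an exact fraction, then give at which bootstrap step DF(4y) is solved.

step 1 [1y] bond c/1=7/200: DF=(1008711/1000000 − 7/200·(0))/(1+7/200) = 4873/5000 ≈ 0.974600
step 2 [2y] zero: DF = P = 2343/2500 ≈ 0.937200
step 3 [3y] swap r/1=127/4726: DF=(1 − 127/4726·(0.974600+0.937200))/(1+127/4726) = 4619/5000 ≈ 0.923800
step 4 [4y] swap r/1=501/18677: DF=(1 − 501/18677·(0.974600+0.937200+0.923800))/(1+501/18677) = 4499/5000 ≈ 0.899800
step 5 [5y] bond c/1=3/50: DF=(287111/250000 − 3/50·(0.974600+0.937200+0.923800+0.899800))/(1+3/50) = 109/125 ≈ 0.872000
step 6 [6y] swap r/1=776/27261: DF=(1 − 776/27261·(0.974600+0.937200+0.923800+0.899800+0.872000))/(1+776/27261) = 528/625 ≈ 0.844800

1 1 4873/5000
2 2 2343/2500
3 3 4619/5000
4 4 4499/5000
5 5 109/125
6 6 528/625
DF(4y) is solved at step 4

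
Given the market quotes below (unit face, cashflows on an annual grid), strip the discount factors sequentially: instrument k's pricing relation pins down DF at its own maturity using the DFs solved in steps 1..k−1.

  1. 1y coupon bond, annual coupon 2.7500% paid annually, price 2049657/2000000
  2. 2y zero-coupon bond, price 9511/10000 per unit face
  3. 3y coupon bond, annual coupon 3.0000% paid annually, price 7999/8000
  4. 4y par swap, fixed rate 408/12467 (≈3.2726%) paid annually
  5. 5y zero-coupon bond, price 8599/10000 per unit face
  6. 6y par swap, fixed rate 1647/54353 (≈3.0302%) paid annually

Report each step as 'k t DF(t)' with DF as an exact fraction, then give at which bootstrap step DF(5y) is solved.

1 1 4987/5000
2 2 9511/10000
3 3 457/500
4 4 1097/1250
5 5 8599/10000
6 6 8353/10000
DF(5y) is solved at step 5

step 1 [1y] bond c/1=11/400: DF=(2049657/2000000 − 11/400·(0))/(1+11/400) = 4987/5000 ≈ 0.997400
step 2 [2y] zero: DF = P = 9511/10000 ≈ 0.951100
step 3 [3y] bond c/1=3/100: DF=(7999/8000 − 3/100·(0.997400+0.951100))/(1+3/100) = 457/500 ≈ 0.914000
step 4 [4y] swap r/1=408/12467: DF=(1 − 408/12467·(0.997400+0.951100+0.914000))/(1+408/12467) = 1097/1250 ≈ 0.877600
step 5 [5y] zero: DF = P = 8599/10000 ≈ 0.859900
step 6 [6y] swap r/1=1647/54353: DF=(1 − 1647/54353·(0.997400+0.951100+0.914000+0.877600+0.859900))/(1+1647/54353) = 8353/10000 ≈ 0.835300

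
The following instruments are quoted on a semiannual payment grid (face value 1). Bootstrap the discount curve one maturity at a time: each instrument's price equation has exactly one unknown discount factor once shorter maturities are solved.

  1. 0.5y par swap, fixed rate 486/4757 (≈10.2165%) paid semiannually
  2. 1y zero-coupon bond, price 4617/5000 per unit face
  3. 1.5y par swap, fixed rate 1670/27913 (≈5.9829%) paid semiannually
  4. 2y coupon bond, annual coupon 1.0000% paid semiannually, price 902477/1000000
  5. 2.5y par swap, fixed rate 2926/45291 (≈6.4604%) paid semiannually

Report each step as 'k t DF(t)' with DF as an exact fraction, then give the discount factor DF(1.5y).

1 1/2 4757/5000
2 1 4617/5000
3 3/2 1833/2000
4 2 8841/10000
5 5/2 8537/10000
DF(1.5y) = 1833/2000 ≈ 0.916500

step 1 [0.5y] swap r/2=243/4757: DF=(1 − 243/4757·(0))/(1+243/4757) = 4757/5000 ≈ 0.951400
step 2 [1y] zero: DF = P = 4617/5000 ≈ 0.923400
step 3 [1.5y] swap r/2=835/27913: DF=(1 − 835/27913·(0.951400+0.923400))/(1+835/27913) = 1833/2000 ≈ 0.916500
step 4 [2y] bond c/2=1/200: DF=(902477/1000000 − 1/200·(0.951400+0.923400+0.916500))/(1+1/200) = 8841/10000 ≈ 0.884100
step 5 [2.5y] swap r/2=1463/45291: DF=(1 − 1463/45291·(0.951400+0.923400+0.916500+0.884100))/(1+1463/45291) = 8537/10000 ≈ 0.853700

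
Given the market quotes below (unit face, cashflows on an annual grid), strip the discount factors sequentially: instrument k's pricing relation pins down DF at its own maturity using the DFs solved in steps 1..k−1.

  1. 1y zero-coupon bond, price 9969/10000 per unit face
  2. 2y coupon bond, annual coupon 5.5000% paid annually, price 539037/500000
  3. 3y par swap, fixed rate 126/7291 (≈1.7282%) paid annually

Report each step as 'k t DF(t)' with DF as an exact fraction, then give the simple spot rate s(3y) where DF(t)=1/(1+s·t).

step 1 [1y] zero: DF = P = 9969/10000 ≈ 0.996900
step 2 [2y] bond c/1=11/200: DF=(539037/500000 − 11/200·(0.996900))/(1+11/200) = 9699/10000 ≈ 0.969900
step 3 [3y] swap r/1=126/7291: DF=(1 − 126/7291·(0.996900+0.969900))/(1+126/7291) = 1187/1250 ≈ 0.949600

1 1 9969/10000
2 2 9699/10000
3 3 1187/1250
s(3y) = (1/(1187/1250) − 1)/(3) = 21/1187 ≈ 1.7692%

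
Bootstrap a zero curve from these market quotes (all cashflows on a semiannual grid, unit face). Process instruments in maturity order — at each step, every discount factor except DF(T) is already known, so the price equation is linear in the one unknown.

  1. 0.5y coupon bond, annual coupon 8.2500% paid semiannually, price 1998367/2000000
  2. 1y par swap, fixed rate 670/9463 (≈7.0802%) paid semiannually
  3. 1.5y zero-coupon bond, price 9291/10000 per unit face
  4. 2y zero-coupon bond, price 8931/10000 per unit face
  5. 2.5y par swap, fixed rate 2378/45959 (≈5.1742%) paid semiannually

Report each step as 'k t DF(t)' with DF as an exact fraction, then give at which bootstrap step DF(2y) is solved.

1 1/2 2399/2500
2 1 933/1000
3 3/2 9291/10000
4 2 8931/10000
5 5/2 8811/10000
DF(2y) is solved at step 4

step 1 [0.5y] bond c/2=33/800: DF=(1998367/2000000 − 33/800·(0))/(1+33/800) = 2399/2500 ≈ 0.959600
step 2 [1y] swap r/2=335/9463: DF=(1 − 335/9463·(0.959600))/(1+335/9463) = 933/1000 ≈ 0.933000
step 3 [1.5y] zero: DF = P = 9291/10000 ≈ 0.929100
step 4 [2y] zero: DF = P = 8931/10000 ≈ 0.893100
step 5 [2.5y] swap r/2=1189/45959: DF=(1 − 1189/45959·(0.959600+0.933000+0.929100+0.893100))/(1+1189/45959) = 8811/10000 ≈ 0.881100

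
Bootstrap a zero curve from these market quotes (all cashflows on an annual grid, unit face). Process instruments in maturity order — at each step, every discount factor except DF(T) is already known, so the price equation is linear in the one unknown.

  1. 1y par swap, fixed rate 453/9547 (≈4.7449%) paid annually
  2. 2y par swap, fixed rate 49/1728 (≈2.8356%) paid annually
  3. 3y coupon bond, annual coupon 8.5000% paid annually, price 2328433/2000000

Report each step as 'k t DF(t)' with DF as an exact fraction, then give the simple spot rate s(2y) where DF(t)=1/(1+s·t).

1 1 9547/10000
2 2 9461/10000
3 3 9241/10000
s(2y) = (1/(9461/10000) − 1)/(2) = 539/18922 ≈ 2.8485%

step 1 [1y] swap r/1=453/9547: DF=(1 − 453/9547·(0))/(1+453/9547) = 9547/10000 ≈ 0.954700
step 2 [2y] swap r/1=49/1728: DF=(1 − 49/1728·(0.954700))/(1+49/1728) = 9461/10000 ≈ 0.946100
step 3 [3y] bond c/1=17/200: DF=(2328433/2000000 − 17/200·(0.954700+0.946100))/(1+17/200) = 9241/10000 ≈ 0.924100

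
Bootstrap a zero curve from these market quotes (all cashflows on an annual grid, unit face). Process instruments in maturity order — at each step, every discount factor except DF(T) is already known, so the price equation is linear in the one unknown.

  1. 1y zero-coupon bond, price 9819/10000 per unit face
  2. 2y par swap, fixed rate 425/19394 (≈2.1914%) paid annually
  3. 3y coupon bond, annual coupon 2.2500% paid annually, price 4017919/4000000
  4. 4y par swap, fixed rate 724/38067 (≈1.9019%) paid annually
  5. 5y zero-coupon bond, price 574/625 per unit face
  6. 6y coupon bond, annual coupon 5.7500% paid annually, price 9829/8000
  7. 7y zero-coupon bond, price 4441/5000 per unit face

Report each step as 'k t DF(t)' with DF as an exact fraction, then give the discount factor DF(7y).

step 1 [1y] zero: DF = P = 9819/10000 ≈ 0.981900
step 2 [2y] swap r/1=425/19394: DF=(1 − 425/19394·(0.981900))/(1+425/19394) = 383/400 ≈ 0.957500
step 3 [3y] bond c/1=9/400: DF=(4017919/4000000 − 9/400·(0.981900+0.957500))/(1+9/400) = 9397/10000 ≈ 0.939700
step 4 [4y] swap r/1=724/38067: DF=(1 − 724/38067·(0.981900+0.957500+0.939700))/(1+724/38067) = 2319/2500 ≈ 0.927600
step 5 [5y] zero: DF = P = 574/625 ≈ 0.918400
step 6 [6y] bond c/1=23/400: DF=(9829/8000 − 23/400·(0.981900+0.957500+0.939700+0.927600+0.918400))/(1+23/400) = 9049/10000 ≈ 0.904900
step 7 [7y] zero: DF = P = 4441/5000 ≈ 0.888200

1 1 9819/10000
2 2 383/400
3 3 9397/10000
4 4 2319/2500
5 5 574/625
6 6 9049/10000
7 7 4441/5000
DF(7y) = 4441/5000 ≈ 0.888200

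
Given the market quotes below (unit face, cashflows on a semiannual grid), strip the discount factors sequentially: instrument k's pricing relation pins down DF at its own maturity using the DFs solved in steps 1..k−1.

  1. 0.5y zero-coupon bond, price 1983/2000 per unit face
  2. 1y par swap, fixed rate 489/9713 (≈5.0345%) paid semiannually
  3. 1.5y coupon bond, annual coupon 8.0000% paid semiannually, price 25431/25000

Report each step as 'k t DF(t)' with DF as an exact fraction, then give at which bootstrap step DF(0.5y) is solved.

step 1 [0.5y] zero: DF = P = 1983/2000 ≈ 0.991500
step 2 [1y] swap r/2=489/19426: DF=(1 − 489/19426·(0.991500))/(1+489/19426) = 9511/10000 ≈ 0.951100
step 3 [1.5y] bond c/2=1/25: DF=(25431/25000 − 1/25·(0.991500+0.951100))/(1+1/25) = 4517/5000 ≈ 0.903400

1 1/2 1983/2000
2 1 9511/10000
3 3/2 4517/5000
DF(0.5y) is solved at step 1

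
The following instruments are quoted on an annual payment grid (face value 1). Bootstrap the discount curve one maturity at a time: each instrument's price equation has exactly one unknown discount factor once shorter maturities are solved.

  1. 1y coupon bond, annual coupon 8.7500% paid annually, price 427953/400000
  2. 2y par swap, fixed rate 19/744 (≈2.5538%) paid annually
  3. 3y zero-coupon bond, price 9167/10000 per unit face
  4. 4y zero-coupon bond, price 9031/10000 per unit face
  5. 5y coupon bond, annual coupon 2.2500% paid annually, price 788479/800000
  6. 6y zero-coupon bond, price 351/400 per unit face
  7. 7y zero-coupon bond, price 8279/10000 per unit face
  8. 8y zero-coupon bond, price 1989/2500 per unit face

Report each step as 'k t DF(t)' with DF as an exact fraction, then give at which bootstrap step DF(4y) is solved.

step 1 [1y] bond c/1=7/80: DF=(427953/400000 − 7/80·(0))/(1+7/80) = 4919/5000 ≈ 0.983800
step 2 [2y] swap r/1=19/744: DF=(1 − 19/744·(0.983800))/(1+19/744) = 4753/5000 ≈ 0.950600
step 3 [3y] zero: DF = P = 9167/10000 ≈ 0.916700
step 4 [4y] zero: DF = P = 9031/10000 ≈ 0.903100
step 5 [5y] bond c/1=9/400: DF=(788479/800000 − 9/400·(0.983800+0.950600+0.916700+0.903100))/(1+9/400) = 8813/10000 ≈ 0.881300
step 6 [6y] zero: DF = P = 351/400 ≈ 0.877500
step 7 [7y] zero: DF = P = 8279/10000 ≈ 0.827900
step 8 [8y] zero: DF = P = 1989/2500 ≈ 0.795600

1 1 4919/5000
2 2 4753/5000
3 3 9167/10000
4 4 9031/10000
5 5 8813/10000
6 6 351/400
7 7 8279/10000
8 8 1989/2500
DF(4y) is solved at step 4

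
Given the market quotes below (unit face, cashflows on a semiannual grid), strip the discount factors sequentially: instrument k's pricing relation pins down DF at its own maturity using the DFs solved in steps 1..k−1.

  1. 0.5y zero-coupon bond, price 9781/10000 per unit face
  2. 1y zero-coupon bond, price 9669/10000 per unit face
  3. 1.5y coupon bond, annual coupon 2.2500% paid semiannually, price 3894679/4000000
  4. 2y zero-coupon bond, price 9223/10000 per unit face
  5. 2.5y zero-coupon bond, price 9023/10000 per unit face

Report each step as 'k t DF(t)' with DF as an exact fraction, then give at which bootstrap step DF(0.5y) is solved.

step 1 [0.5y] zero: DF = P = 9781/10000 ≈ 0.978100
step 2 [1y] zero: DF = P = 9669/10000 ≈ 0.966900
step 3 [1.5y] bond c/2=9/800: DF=(3894679/4000000 − 9/800·(0.978100+0.966900))/(1+9/800) = 2353/2500 ≈ 0.941200
step 4 [2y] zero: DF = P = 9223/10000 ≈ 0.922300
step 5 [2.5y] zero: DF = P = 9023/10000 ≈ 0.902300

1 1/2 9781/10000
2 1 9669/10000
3 3/2 2353/2500
4 2 9223/10000
5 5/2 9023/10000
DF(0.5y) is solved at step 1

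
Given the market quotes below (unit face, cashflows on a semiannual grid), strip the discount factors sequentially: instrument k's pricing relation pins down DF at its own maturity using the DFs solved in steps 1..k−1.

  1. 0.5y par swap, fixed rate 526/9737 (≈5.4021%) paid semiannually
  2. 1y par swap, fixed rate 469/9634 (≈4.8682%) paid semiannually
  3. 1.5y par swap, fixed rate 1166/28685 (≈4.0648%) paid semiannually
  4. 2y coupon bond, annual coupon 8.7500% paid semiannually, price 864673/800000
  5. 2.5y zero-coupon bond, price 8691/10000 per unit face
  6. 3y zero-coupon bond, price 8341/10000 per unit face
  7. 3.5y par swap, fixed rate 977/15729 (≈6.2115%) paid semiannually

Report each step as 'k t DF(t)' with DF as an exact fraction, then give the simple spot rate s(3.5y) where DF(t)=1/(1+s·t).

step 1 [0.5y] swap r/2=263/9737: DF=(1 − 263/9737·(0))/(1+263/9737) = 9737/10000 ≈ 0.973700
step 2 [1y] swap r/2=469/19268: DF=(1 − 469/19268·(0.973700))/(1+469/19268) = 9531/10000 ≈ 0.953100
step 3 [1.5y] swap r/2=583/28685: DF=(1 − 583/28685·(0.973700+0.953100))/(1+583/28685) = 9417/10000 ≈ 0.941700
step 4 [2y] bond c/2=7/160: DF=(864673/800000 − 7/160·(0.973700+0.953100+0.941700))/(1+7/160) = 9153/10000 ≈ 0.915300
step 5 [2.5y] zero: DF = P = 8691/10000 ≈ 0.869100
step 6 [3y] zero: DF = P = 8341/10000 ≈ 0.834100
step 7 [3.5y] swap r/2=977/31458: DF=(1 − 977/31458·(0.973700+0.953100+0.941700+0.915300+0.869100+0.834100))/(1+977/31458) = 4023/5000 ≈ 0.804600

1 1/2 9737/10000
2 1 9531/10000
3 3/2 9417/10000
4 2 9153/10000
5 5/2 8691/10000
6 3 8341/10000
7 7/2 4023/5000
s(3.5y) = (1/(4023/5000) − 1)/(7/2) = 1954/28161 ≈ 6.9387%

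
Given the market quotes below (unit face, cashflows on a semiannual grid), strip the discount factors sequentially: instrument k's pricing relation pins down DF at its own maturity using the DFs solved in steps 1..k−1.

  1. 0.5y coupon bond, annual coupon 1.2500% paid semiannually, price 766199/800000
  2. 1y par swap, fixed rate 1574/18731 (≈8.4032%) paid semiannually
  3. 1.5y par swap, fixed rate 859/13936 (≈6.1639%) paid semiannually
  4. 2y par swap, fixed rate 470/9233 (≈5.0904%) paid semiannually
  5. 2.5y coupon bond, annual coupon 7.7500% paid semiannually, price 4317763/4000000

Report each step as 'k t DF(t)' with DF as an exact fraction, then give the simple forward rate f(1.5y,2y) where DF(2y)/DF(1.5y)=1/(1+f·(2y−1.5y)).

1 1/2 4759/5000
2 1 9213/10000
3 3/2 9141/10000
4 2 453/500
5 5/2 4507/5000
f(1.5y,2y) = ((9141/10000)/(453/500) − 1)/(1/2) = 27/1510 ≈ 1.7881%

step 1 [0.5y] bond c/2=1/160: DF=(766199/800000 − 1/160·(0))/(1+1/160) = 4759/5000 ≈ 0.951800
step 2 [1y] swap r/2=787/18731: DF=(1 − 787/18731·(0.951800))/(1+787/18731) = 9213/10000 ≈ 0.921300
step 3 [1.5y] swap r/2=859/27872: DF=(1 − 859/27872·(0.951800+0.921300))/(1+859/27872) = 9141/10000 ≈ 0.914100
step 4 [2y] swap r/2=235/9233: DF=(1 − 235/9233·(0.951800+0.921300+0.914100))/(1+235/9233) = 453/500 ≈ 0.906000
step 5 [2.5y] bond c/2=31/800: DF=(4317763/4000000 − 31/800·(0.951800+0.921300+0.914100+0.906000))/(1+31/800) = 4507/5000 ≈ 0.901400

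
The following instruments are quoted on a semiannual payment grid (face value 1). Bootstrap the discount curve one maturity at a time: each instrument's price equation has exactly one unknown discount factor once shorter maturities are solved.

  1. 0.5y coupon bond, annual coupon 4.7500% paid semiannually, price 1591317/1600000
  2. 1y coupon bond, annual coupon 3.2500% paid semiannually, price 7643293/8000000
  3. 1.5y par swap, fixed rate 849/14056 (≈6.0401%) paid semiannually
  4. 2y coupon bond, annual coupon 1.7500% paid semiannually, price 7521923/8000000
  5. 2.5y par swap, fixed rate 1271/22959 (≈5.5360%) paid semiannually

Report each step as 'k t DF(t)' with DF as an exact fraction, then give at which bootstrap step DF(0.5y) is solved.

1 1/2 1943/2000
2 1 4623/5000
3 3/2 9151/10000
4 2 9077/10000
5 5/2 8729/10000
DF(0.5y) is solved at step 1

step 1 [0.5y] bond c/2=19/800: DF=(1591317/1600000 − 19/800·(0))/(1+19/800) = 1943/2000 ≈ 0.971500
step 2 [1y] bond c/2=13/800: DF=(7643293/8000000 − 13/800·(0.971500))/(1+13/800) = 4623/5000 ≈ 0.924600
step 3 [1.5y] swap r/2=849/28112: DF=(1 − 849/28112·(0.971500+0.924600))/(1+849/28112) = 9151/10000 ≈ 0.915100
step 4 [2y] bond c/2=7/800: DF=(7521923/8000000 − 7/800·(0.971500+0.924600+0.915100))/(1+7/800) = 9077/10000 ≈ 0.907700
step 5 [2.5y] swap r/2=1271/45918: DF=(1 − 1271/45918·(0.971500+0.924600+0.915100+0.907700))/(1+1271/45918) = 8729/10000 ≈ 0.872900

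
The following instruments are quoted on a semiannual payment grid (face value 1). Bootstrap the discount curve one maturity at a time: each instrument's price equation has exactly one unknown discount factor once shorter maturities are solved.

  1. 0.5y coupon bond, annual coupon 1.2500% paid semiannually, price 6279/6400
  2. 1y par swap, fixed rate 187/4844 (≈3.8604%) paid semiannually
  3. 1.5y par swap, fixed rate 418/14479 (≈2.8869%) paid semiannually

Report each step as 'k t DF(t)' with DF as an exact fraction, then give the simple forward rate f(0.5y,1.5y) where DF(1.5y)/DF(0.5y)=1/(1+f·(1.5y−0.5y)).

step 1 [0.5y] bond c/2=1/160: DF=(6279/6400 − 1/160·(0))/(1+1/160) = 39/40 ≈ 0.975000
step 2 [1y] swap r/2=187/9688: DF=(1 − 187/9688·(0.975000))/(1+187/9688) = 4813/5000 ≈ 0.962600
step 3 [1.5y] swap r/2=209/14479: DF=(1 − 209/14479·(0.975000+0.962600))/(1+209/14479) = 4791/5000 ≈ 0.958200

1 1/2 39/40
2 1 4813/5000
3 3/2 4791/5000
f(0.5y,1.5y) = ((39/40)/(4791/5000) − 1)/(1) = 28/1597 ≈ 1.7533%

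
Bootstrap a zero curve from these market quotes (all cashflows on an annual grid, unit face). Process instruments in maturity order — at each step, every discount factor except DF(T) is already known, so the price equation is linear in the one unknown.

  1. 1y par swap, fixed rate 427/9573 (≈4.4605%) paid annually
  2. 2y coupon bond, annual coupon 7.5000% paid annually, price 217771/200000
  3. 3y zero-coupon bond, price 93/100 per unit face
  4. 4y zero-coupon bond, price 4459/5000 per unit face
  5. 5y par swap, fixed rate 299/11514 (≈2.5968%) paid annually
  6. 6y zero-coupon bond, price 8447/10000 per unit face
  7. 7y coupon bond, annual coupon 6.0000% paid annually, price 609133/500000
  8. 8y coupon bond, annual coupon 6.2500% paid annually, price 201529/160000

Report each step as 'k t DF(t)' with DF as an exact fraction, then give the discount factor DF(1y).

step 1 [1y] swap r/1=427/9573: DF=(1 − 427/9573·(0))/(1+427/9573) = 9573/10000 ≈ 0.957300
step 2 [2y] bond c/1=3/40: DF=(217771/200000 − 3/40·(0.957300))/(1+3/40) = 9461/10000 ≈ 0.946100
step 3 [3y] zero: DF = P = 93/100 ≈ 0.930000
step 4 [4y] zero: DF = P = 4459/5000 ≈ 0.891800
step 5 [5y] swap r/1=299/11514: DF=(1 − 299/11514·(0.957300+0.946100+0.930000+0.891800))/(1+299/11514) = 2201/2500 ≈ 0.880400
step 6 [6y] zero: DF = P = 8447/10000 ≈ 0.844700
step 7 [7y] bond c/1=3/50: DF=(609133/500000 − 3/50·(0.957300+0.946100+0.930000+0.891800+0.880400+0.844700))/(1+3/50) = 1051/1250 ≈ 0.840800
step 8 [8y] bond c/1=1/16: DF=(201529/160000 − 1/16·(0.957300+0.946100+0.930000+0.891800+0.880400+0.844700+0.840800))/(1+1/16) = 4077/5000 ≈ 0.815400

1 1 9573/10000
2 2 9461/10000
3 3 93/100
4 4 4459/5000
5 5 2201/2500
6 6 8447/10000
7 7 1051/1250
8 8 4077/5000
DF(1y) = 9573/10000 ≈ 0.957300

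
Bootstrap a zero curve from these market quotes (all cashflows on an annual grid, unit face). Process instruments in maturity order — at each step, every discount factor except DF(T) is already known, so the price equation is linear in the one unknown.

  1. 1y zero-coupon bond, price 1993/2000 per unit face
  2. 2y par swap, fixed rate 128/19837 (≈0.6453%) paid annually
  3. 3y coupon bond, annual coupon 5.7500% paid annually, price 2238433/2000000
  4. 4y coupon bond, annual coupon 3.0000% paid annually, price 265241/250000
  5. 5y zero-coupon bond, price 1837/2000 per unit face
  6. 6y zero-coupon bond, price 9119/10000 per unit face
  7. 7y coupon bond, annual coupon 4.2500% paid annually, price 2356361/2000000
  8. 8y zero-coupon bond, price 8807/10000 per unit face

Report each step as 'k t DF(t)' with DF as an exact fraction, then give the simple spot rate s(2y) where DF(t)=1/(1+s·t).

1 1 1993/2000
2 2 617/625
3 3 1901/2000
4 4 4723/5000
5 5 1837/2000
6 6 9119/10000
7 7 4487/5000
8 8 8807/10000
s(2y) = (1/(617/625) − 1)/(2) = 4/617 ≈ 0.6483%

step 1 [1y] zero: DF = P = 1993/2000 ≈ 0.996500
step 2 [2y] swap r/1=128/19837: DF=(1 − 128/19837·(0.996500))/(1+128/19837) = 617/625 ≈ 0.987200
step 3 [3y] bond c/1=23/400: DF=(2238433/2000000 − 23/400·(0.996500+0.987200))/(1+23/400) = 1901/2000 ≈ 0.950500
step 4 [4y] bond c/1=3/100: DF=(265241/250000 − 3/100·(0.996500+0.987200+0.950500))/(1+3/100) = 4723/5000 ≈ 0.944600
step 5 [5y] zero: DF = P = 1837/2000 ≈ 0.918500
step 6 [6y] zero: DF = P = 9119/10000 ≈ 0.911900
step 7 [7y] bond c/1=17/400: DF=(2356361/2000000 − 17/400·(0.996500+0.987200+0.950500+0.944600+0.918500+0.911900))/(1+17/400) = 4487/5000 ≈ 0.897400
step 8 [8y] zero: DF = P = 8807/10000 ≈ 0.880700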